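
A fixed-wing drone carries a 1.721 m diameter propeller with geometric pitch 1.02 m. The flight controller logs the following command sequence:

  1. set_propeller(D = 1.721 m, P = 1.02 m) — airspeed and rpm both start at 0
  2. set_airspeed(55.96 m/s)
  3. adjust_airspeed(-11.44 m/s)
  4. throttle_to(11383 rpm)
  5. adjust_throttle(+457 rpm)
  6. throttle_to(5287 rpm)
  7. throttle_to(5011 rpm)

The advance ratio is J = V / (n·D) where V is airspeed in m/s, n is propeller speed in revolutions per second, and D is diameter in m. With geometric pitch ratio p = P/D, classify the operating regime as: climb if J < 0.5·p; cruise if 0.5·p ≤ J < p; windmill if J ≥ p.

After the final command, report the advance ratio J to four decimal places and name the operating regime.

set_propeller: D = 1.721 m, P = 1.02 m (p = P/D = 0.592679); state ← (V=0, rpm=0)
set_airspeed(55.96): V ← 55.96 m/s
adjust_airspeed(-11.44): V ← 55.96 -11.44 = 44.52 m/s
throttle_to(11383): rpm ← 11383
adjust_throttle(+457): rpm ← 11383 +457 = 11840
throttle_to(5287): rpm ← 5287
throttle_to(5011): rpm ← 5011
final state: V = 44.52 m/s, rpm = 5011 → n = rpm/60 = 83.516667 rev/s
J = V / (n·D) = 44.52 / (83.516667 × 1.721) = 0.309743
regime bands: climb J<0.2963 | cruise [0.2963, 0.5927) | windmill J≥0.5927
J = 0.3097 → cruise

J = 0.3097, regime = cruise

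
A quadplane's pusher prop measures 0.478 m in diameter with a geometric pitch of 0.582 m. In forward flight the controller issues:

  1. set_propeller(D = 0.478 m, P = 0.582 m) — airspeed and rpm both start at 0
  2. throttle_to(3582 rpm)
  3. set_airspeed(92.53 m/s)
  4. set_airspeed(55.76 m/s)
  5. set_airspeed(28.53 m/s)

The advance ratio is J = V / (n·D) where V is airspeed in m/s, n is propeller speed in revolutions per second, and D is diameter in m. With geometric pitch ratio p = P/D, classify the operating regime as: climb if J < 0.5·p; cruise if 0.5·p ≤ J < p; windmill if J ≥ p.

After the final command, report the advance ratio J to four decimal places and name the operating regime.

J = 0.9998, regime = cruise

set_propeller: D = 0.478 m, P = 0.582 m (p = P/D = 1.217573); state ← (V=0, rpm=0)
throttle_to(3582): rpm ← 3582
set_airspeed(92.53): V ← 92.53 m/s
set_airspeed(55.76): V ← 55.76 m/s
set_airspeed(28.53): V ← 28.53 m/s
final state: V = 28.53 m/s, rpm = 3582 → n = rpm/60 = 59.700000 rev/s
J = V / (n·D) = 28.53 / (59.700000 × 0.478) = 0.999769
regime bands: climb J<0.6088 | cruise [0.6088, 1.2176) | windmill J≥1.2176
J = 0.9998 → cruise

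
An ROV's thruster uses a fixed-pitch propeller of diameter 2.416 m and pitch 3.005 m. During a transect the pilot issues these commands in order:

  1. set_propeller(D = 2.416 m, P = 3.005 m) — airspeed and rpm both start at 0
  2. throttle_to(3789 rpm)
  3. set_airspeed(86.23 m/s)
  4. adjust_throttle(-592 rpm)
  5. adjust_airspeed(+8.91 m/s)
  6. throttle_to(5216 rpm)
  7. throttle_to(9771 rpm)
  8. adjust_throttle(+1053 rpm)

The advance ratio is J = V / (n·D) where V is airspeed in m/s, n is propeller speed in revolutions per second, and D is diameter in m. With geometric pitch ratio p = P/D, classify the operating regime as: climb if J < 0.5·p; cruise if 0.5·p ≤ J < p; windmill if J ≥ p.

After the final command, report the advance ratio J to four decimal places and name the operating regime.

set_propeller: D = 2.416 m, P = 3.005 m (p = P/D = 1.243791); state ← (V=0, rpm=0)
throttle_to(3789): rpm ← 3789
set_airspeed(86.23): V ← 86.23 m/s
adjust_throttle(-592): rpm ← 3789 -592 = 3197
adjust_airspeed(+8.91): V ← 86.23 +8.91 = 95.14 m/s
throttle_to(5216): rpm ← 5216
throttle_to(9771): rpm ← 9771
adjust_throttle(+1053): rpm ← 9771 +1053 = 10824
final state: V = 95.14 m/s, rpm = 10824 → n = rpm/60 = 180.400000 rev/s
J = V / (n·D) = 95.14 / (180.400000 × 2.416) = 0.218288
regime bands: climb J<0.6219 | cruise [0.6219, 1.2438) | windmill J≥1.2438
J = 0.2183 → climb

J = 0.2183, regime = climb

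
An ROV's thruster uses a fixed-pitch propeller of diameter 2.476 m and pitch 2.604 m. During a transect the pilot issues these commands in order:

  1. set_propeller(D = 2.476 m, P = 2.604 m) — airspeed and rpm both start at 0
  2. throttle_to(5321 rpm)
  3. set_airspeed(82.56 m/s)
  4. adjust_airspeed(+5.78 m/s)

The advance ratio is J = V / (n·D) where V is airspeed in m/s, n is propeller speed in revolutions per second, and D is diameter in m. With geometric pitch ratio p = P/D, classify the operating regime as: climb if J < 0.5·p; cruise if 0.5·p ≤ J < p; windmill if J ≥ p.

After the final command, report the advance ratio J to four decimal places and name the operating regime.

set_propeller: D = 2.476 m, P = 2.604 m (p = P/D = 1.051696); state ← (V=0, rpm=0)
throttle_to(5321): rpm ← 5321
set_airspeed(82.56): V ← 82.56 m/s
adjust_airspeed(+5.78): V ← 82.56 +5.78 = 88.34 m/s
final state: V = 88.34 m/s, rpm = 5321 → n = rpm/60 = 88.683333 rev/s
J = V / (n·D) = 88.34 / (88.683333 × 2.476) = 0.402314
regime bands: climb J<0.5258 | cruise [0.5258, 1.0517) | windmill J≥1.0517
J = 0.4023 → climb

J = 0.4023, regime = climb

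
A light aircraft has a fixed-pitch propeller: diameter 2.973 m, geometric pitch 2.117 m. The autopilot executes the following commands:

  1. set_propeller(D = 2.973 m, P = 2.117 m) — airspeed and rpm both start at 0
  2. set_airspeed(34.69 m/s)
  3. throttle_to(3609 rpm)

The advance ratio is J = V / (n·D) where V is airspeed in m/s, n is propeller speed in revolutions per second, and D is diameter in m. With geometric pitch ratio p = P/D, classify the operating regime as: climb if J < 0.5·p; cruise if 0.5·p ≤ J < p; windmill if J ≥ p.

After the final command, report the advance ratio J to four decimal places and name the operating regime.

J = 0.1940, regime = climb

set_propeller: D = 2.973 m, P = 2.117 m (p = P/D = 0.712075); state ← (V=0, rpm=0)
set_airspeed(34.69): V ← 34.69 m/s
throttle_to(3609): rpm ← 3609
final state: V = 34.69 m/s, rpm = 3609 → n = rpm/60 = 60.150000 rev/s
J = V / (n·D) = 34.69 / (60.150000 × 2.973) = 0.193988
regime bands: climb J<0.3560 | cruise [0.3560, 0.7121) | windmill J≥0.7121
J = 0.1940 → climb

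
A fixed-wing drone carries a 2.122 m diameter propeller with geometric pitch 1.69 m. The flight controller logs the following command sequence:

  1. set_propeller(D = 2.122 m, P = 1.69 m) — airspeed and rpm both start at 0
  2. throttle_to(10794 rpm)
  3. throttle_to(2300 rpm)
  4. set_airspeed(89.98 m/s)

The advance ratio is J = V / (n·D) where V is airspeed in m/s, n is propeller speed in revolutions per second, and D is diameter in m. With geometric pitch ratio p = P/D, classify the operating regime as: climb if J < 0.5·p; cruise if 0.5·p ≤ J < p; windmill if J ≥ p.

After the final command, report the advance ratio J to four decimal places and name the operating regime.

set_propeller: D = 2.122 m, P = 1.69 m (p = P/D = 0.796418); state ← (V=0, rpm=0)
throttle_to(10794): rpm ← 10794
throttle_to(2300): rpm ← 2300
set_airspeed(89.98): V ← 89.98 m/s
final state: V = 89.98 m/s, rpm = 2300 → n = rpm/60 = 38.333333 rev/s
J = V / (n·D) = 89.98 / (38.333333 × 2.122) = 1.106175
regime bands: climb J<0.3982 | cruise [0.3982, 0.7964) | windmill J≥0.7964
J = 1.1062 → windmill

J = 1.1062, regime = windmill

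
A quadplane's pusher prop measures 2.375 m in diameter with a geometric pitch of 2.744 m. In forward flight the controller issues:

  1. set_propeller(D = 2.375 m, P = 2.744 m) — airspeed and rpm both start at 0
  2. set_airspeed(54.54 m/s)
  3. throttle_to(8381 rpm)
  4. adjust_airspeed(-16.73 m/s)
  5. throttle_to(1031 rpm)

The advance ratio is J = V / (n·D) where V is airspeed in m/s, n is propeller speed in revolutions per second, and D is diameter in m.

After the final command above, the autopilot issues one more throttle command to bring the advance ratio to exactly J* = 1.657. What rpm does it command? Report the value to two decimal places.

set_propeller: D = 2.375 m, P = 2.744 m (p = P/D = 1.155368); state ← (V=0, rpm=0)
set_airspeed(54.54): V ← 54.54 m/s
throttle_to(8381): rpm ← 8381
adjust_airspeed(-16.73): V ← 54.54 -16.73 = 37.81 m/s
throttle_to(1031): rpm ← 1031
final state: V = 37.81 m/s, rpm = 1031 → n = rpm/60 = 17.183333 rev/s
target J* = 1.657; solve J* = V/(n·D) for n: n = V/(J*·D) = 37.81/(1.657 × 2.375) = 9.607725 rev/s
rpm = 60·n = 576.463488

rpm = 576.46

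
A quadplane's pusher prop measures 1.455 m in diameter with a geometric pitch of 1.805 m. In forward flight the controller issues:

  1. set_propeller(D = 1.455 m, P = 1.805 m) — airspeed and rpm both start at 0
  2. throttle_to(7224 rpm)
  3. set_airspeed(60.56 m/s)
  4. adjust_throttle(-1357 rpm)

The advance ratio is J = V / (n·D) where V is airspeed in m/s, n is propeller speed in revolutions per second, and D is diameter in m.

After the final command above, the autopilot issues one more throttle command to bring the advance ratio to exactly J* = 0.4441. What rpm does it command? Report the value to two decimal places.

set_propeller: D = 1.455 m, P = 1.805 m (p = P/D = 1.240550); state ← (V=0, rpm=0)
throttle_to(7224): rpm ← 7224
set_airspeed(60.56): V ← 60.56 m/s
adjust_throttle(-1357): rpm ← 7224 -1357 = 5867
final state: V = 60.56 m/s, rpm = 5867 → n = rpm/60 = 97.783333 rev/s
target J* = 0.4441; solve J* = V/(n·D) for n: n = V/(J*·D) = 60.56/(0.4441 × 1.455) = 93.722119 rev/s
rpm = 60·n = 5623.327151

rpm = 5623.33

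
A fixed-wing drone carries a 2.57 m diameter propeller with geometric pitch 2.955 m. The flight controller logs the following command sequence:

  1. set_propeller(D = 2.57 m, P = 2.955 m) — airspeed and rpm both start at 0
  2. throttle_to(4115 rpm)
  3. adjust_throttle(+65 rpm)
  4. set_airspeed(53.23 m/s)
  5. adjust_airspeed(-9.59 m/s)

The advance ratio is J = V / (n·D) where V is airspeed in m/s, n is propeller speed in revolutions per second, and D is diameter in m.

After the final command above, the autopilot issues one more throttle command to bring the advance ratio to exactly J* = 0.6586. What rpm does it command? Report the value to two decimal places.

rpm = 1546.97

set_propeller: D = 2.57 m, P = 2.955 m (p = P/D = 1.149805); state ← (V=0, rpm=0)
throttle_to(4115): rpm ← 4115
adjust_throttle(+65): rpm ← 4115 +65 = 4180
set_airspeed(53.23): V ← 53.23 m/s
adjust_airspeed(-9.59): V ← 53.23 -9.59 = 43.64 m/s
final state: V = 43.64 m/s, rpm = 4180 → n = rpm/60 = 69.666667 rev/s
target J* = 0.6586; solve J* = V/(n·D) for n: n = V/(J*·D) = 43.64/(0.6586 × 2.57) = 25.782789 rev/s
rpm = 60·n = 1546.967332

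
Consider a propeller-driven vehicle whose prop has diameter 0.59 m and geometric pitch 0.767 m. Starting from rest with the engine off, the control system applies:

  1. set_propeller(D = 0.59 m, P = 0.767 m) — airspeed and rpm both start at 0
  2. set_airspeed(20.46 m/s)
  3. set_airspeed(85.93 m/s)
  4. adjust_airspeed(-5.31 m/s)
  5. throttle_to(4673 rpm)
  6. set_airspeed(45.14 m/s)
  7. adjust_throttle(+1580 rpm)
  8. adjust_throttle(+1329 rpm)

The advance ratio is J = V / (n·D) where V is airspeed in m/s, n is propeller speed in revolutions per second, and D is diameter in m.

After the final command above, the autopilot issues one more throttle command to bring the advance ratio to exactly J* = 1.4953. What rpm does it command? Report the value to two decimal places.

rpm = 3069.96

set_propeller: D = 0.59 m, P = 0.767 m (p = P/D = 1.300000); state ← (V=0, rpm=0)
set_airspeed(20.46): V ← 20.46 m/s
set_airspeed(85.93): V ← 85.93 m/s
adjust_airspeed(-5.31): V ← 85.93 -5.31 = 80.62 m/s
throttle_to(4673): rpm ← 4673
set_airspeed(45.14): V ← 45.14 m/s
adjust_throttle(+1580): rpm ← 4673 +1580 = 6253
adjust_throttle(+1329): rpm ← 6253 +1329 = 7582
final state: V = 45.14 m/s, rpm = 7582 → n = rpm/60 = 126.366667 rev/s
target J* = 1.4953; solve J* = V/(n·D) for n: n = V/(J*·D) = 45.14/(1.4953 × 0.59) = 51.165970 rev/s
rpm = 60·n = 3069.958185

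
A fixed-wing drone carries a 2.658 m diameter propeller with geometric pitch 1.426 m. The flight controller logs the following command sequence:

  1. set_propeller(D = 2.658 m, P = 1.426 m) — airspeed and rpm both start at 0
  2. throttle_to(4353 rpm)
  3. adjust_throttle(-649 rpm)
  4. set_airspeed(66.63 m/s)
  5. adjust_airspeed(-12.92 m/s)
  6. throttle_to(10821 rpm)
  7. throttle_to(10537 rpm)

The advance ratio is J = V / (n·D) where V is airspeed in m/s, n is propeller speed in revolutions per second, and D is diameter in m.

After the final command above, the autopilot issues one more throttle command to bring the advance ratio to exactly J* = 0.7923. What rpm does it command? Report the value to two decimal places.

rpm = 1530.25

set_propeller: D = 2.658 m, P = 1.426 m (p = P/D = 0.536494); state ← (V=0, rpm=0)
throttle_to(4353): rpm ← 4353
adjust_throttle(-649): rpm ← 4353 -649 = 3704
set_airspeed(66.63): V ← 66.63 m/s
adjust_airspeed(-12.92): V ← 66.63 -12.92 = 53.71 m/s
throttle_to(10821): rpm ← 10821
throttle_to(10537): rpm ← 10537
final state: V = 53.71 m/s, rpm = 10537 → n = rpm/60 = 175.616667 rev/s
target J* = 0.7923; solve J* = V/(n·D) for n: n = V/(J*·D) = 53.71/(0.7923 × 2.658) = 25.504130 rev/s
rpm = 60·n = 1530.247823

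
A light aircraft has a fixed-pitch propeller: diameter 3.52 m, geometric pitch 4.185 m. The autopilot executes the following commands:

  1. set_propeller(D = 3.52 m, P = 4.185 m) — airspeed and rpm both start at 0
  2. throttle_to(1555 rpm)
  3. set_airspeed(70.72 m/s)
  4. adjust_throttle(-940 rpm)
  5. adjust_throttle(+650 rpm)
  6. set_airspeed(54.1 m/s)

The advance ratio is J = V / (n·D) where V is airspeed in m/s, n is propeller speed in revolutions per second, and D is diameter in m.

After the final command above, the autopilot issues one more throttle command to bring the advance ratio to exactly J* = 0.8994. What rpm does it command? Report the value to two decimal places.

set_propeller: D = 3.52 m, P = 4.185 m (p = P/D = 1.188920); state ← (V=0, rpm=0)
throttle_to(1555): rpm ← 1555
set_airspeed(70.72): V ← 70.72 m/s
adjust_throttle(-940): rpm ← 1555 -940 = 615
adjust_throttle(+650): rpm ← 615 +650 = 1265
set_airspeed(54.1): V ← 54.1 m/s
final state: V = 54.1 m/s, rpm = 1265 → n = rpm/60 = 21.083333 rev/s
target J* = 0.8994; solve J* = V/(n·D) for n: n = V/(J*·D) = 54.1/(0.8994 × 3.52) = 17.088412 rev/s
rpm = 60·n = 1025.304749

rpm = 1025.30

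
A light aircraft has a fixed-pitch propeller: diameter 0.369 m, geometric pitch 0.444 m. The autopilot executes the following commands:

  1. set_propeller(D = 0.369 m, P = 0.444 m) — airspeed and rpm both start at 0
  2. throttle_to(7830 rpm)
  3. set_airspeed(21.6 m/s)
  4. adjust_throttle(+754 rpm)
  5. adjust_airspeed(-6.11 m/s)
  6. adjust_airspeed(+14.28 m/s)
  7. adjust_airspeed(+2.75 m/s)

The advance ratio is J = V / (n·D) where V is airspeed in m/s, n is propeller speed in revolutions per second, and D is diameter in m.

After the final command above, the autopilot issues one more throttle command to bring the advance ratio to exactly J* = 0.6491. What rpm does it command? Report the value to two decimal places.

rpm = 8146.36

set_propeller: D = 0.369 m, P = 0.444 m (p = P/D = 1.203252); state ← (V=0, rpm=0)
throttle_to(7830): rpm ← 7830
set_airspeed(21.6): V ← 21.6 m/s
adjust_throttle(+754): rpm ← 7830 +754 = 8584
adjust_airspeed(-6.11): V ← 21.6 -6.11 = 15.49 m/s
adjust_airspeed(+14.28): V ← 15.49 +14.28 = 29.77 m/s
adjust_airspeed(+2.75): V ← 29.77 +2.75 = 32.52 m/s
final state: V = 32.52 m/s, rpm = 8584 → n = rpm/60 = 143.066667 rev/s
target J* = 0.6491; solve J* = V/(n·D) for n: n = V/(J*·D) = 32.52/(0.6491 × 0.369) = 135.772733 rev/s
rpm = 60·n = 8146.364009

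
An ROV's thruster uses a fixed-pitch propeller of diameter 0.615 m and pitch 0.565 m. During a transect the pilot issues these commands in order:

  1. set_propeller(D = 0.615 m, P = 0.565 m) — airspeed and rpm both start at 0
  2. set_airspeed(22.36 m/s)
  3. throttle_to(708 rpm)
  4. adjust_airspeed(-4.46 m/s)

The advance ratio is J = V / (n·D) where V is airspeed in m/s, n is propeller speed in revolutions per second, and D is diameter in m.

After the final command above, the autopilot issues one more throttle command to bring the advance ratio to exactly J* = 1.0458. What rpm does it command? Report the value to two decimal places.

rpm = 1669.86

set_propeller: D = 0.615 m, P = 0.565 m (p = P/D = 0.918699); state ← (V=0, rpm=0)
set_airspeed(22.36): V ← 22.36 m/s
throttle_to(708): rpm ← 708
adjust_airspeed(-4.46): V ← 22.36 -4.46 = 17.9 m/s
final state: V = 17.9 m/s, rpm = 708 → n = rpm/60 = 11.800000 rev/s
target J* = 1.0458; solve J* = V/(n·D) for n: n = V/(J*·D) = 17.9/(1.0458 × 0.615) = 27.831030 rev/s
rpm = 60·n = 1669.861793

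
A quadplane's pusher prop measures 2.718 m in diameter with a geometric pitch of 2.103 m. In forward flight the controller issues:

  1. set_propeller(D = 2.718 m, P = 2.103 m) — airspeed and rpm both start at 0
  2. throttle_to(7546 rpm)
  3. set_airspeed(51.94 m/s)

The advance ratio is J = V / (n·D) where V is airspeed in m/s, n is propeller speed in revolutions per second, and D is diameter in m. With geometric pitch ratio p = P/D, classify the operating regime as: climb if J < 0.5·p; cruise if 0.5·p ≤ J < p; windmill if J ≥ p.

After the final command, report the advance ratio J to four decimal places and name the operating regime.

J = 0.1519, regime = climb

set_propeller: D = 2.718 m, P = 2.103 m (p = P/D = 0.773731); state ← (V=0, rpm=0)
throttle_to(7546): rpm ← 7546
set_airspeed(51.94): V ← 51.94 m/s
final state: V = 51.94 m/s, rpm = 7546 → n = rpm/60 = 125.766667 rev/s
J = V / (n·D) = 51.94 / (125.766667 × 2.718) = 0.151945
regime bands: climb J<0.3869 | cruise [0.3869, 0.7737) | windmill J≥0.7737
J = 0.1519 → climb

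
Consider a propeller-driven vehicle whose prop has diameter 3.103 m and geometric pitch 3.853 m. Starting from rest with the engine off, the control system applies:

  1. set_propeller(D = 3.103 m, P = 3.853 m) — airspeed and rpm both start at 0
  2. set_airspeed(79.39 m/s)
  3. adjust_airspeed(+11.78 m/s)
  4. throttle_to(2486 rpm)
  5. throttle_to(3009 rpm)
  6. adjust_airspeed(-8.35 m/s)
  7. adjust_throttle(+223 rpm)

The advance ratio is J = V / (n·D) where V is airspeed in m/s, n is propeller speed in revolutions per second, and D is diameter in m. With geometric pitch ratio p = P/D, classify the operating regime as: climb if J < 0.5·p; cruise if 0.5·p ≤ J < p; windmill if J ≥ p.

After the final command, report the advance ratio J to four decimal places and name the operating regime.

set_propeller: D = 3.103 m, P = 3.853 m (p = P/D = 1.241702); state ← (V=0, rpm=0)
set_airspeed(79.39): V ← 79.39 m/s
adjust_airspeed(+11.78): V ← 79.39 +11.78 = 91.17 m/s
throttle_to(2486): rpm ← 2486
throttle_to(3009): rpm ← 3009
adjust_airspeed(-8.35): V ← 91.17 -8.35 = 82.82 m/s
adjust_throttle(+223): rpm ← 3009 +223 = 3232
final state: V = 82.82 m/s, rpm = 3232 → n = rpm/60 = 53.866667 rev/s
J = V / (n·D) = 82.82 / (53.866667 × 3.103) = 0.495488
regime bands: climb J<0.6209 | cruise [0.6209, 1.2417) | windmill J≥1.2417
J = 0.4955 → climb

J = 0.4955, regime = climb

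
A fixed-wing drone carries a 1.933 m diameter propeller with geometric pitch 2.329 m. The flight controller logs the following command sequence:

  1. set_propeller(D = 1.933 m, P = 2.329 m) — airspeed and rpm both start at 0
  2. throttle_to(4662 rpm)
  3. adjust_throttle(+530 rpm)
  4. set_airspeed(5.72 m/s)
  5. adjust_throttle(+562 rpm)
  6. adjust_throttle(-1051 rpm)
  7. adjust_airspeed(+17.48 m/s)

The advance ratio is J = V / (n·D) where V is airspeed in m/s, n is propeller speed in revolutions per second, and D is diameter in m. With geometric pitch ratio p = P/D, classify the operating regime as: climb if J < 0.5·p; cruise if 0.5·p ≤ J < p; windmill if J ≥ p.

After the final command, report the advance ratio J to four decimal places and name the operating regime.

J = 0.1531, regime = climb

set_propeller: D = 1.933 m, P = 2.329 m (p = P/D = 1.204863); state ← (V=0, rpm=0)
throttle_to(4662): rpm ← 4662
adjust_throttle(+530): rpm ← 4662 +530 = 5192
set_airspeed(5.72): V ← 5.72 m/s
adjust_throttle(+562): rpm ← 5192 +562 = 5754
adjust_throttle(-1051): rpm ← 5754 -1051 = 4703
adjust_airspeed(+17.48): V ← 5.72 +17.48 = 23.2 m/s
final state: V = 23.2 m/s, rpm = 4703 → n = rpm/60 = 78.383333 rev/s
J = V / (n·D) = 23.2 / (78.383333 × 1.933) = 0.153120
regime bands: climb J<0.6024 | cruise [0.6024, 1.2049) | windmill J≥1.2049
J = 0.1531 → climb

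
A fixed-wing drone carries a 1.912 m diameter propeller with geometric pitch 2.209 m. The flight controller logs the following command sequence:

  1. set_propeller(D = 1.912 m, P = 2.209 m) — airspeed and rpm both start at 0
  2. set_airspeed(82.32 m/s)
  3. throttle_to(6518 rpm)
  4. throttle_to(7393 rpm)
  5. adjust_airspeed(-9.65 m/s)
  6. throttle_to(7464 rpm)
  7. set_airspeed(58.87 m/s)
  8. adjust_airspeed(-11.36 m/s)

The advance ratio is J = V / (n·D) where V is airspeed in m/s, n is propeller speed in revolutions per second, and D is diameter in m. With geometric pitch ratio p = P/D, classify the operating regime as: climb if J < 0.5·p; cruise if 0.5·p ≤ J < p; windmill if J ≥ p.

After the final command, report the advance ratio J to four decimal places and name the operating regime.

set_propeller: D = 1.912 m, P = 2.209 m (p = P/D = 1.155335); state ← (V=0, rpm=0)
set_airspeed(82.32): V ← 82.32 m/s
throttle_to(6518): rpm ← 6518
throttle_to(7393): rpm ← 7393
adjust_airspeed(-9.65): V ← 82.32 -9.65 = 72.67 m/s
throttle_to(7464): rpm ← 7464
set_airspeed(58.87): V ← 58.87 m/s
adjust_airspeed(-11.36): V ← 58.87 -11.36 = 47.51 m/s
final state: V = 47.51 m/s, rpm = 7464 → n = rpm/60 = 124.400000 rev/s
J = V / (n·D) = 47.51 / (124.400000 × 1.912) = 0.199745
regime bands: climb J<0.5777 | cruise [0.5777, 1.1553) | windmill J≥1.1553
J = 0.1997 → climb

J = 0.1997, regime = climb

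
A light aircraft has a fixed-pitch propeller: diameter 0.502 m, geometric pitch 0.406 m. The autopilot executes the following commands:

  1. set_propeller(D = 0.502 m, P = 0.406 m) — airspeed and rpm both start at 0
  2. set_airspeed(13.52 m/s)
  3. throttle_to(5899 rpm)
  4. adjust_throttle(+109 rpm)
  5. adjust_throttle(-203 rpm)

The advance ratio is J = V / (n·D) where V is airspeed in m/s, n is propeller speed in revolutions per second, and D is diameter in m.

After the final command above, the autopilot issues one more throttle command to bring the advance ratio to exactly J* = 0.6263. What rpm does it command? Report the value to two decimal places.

rpm = 2580.13

set_propeller: D = 0.502 m, P = 0.406 m (p = P/D = 0.808765); state ← (V=0, rpm=0)
set_airspeed(13.52): V ← 13.52 m/s
throttle_to(5899): rpm ← 5899
adjust_throttle(+109): rpm ← 5899 +109 = 6008
adjust_throttle(-203): rpm ← 6008 -203 = 5805
final state: V = 13.52 m/s, rpm = 5805 → n = rpm/60 = 96.750000 rev/s
target J* = 0.6263; solve J* = V/(n·D) for n: n = V/(J*·D) = 13.52/(0.6263 × 0.502) = 43.002189 rev/s
rpm = 60·n = 2580.131335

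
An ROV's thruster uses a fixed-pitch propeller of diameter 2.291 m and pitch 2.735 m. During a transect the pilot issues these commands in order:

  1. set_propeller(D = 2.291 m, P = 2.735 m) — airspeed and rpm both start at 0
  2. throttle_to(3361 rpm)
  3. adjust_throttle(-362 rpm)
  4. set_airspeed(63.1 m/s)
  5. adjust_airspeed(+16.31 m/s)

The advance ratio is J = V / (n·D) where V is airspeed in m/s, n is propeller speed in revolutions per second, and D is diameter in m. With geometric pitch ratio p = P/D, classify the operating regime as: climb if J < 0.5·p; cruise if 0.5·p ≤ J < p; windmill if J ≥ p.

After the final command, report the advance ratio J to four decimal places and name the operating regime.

J = 0.6935, regime = cruise

set_propeller: D = 2.291 m, P = 2.735 m (p = P/D = 1.193802); state ← (V=0, rpm=0)
throttle_to(3361): rpm ← 3361
adjust_throttle(-362): rpm ← 3361 -362 = 2999
set_airspeed(63.1): V ← 63.1 m/s
adjust_airspeed(+16.31): V ← 63.1 +16.31 = 79.41 m/s
final state: V = 79.41 m/s, rpm = 2999 → n = rpm/60 = 49.983333 rev/s
J = V / (n·D) = 79.41 / (49.983333 × 2.291) = 0.693466
regime bands: climb J<0.5969 | cruise [0.5969, 1.1938) | windmill J≥1.1938
J = 0.6935 → cruise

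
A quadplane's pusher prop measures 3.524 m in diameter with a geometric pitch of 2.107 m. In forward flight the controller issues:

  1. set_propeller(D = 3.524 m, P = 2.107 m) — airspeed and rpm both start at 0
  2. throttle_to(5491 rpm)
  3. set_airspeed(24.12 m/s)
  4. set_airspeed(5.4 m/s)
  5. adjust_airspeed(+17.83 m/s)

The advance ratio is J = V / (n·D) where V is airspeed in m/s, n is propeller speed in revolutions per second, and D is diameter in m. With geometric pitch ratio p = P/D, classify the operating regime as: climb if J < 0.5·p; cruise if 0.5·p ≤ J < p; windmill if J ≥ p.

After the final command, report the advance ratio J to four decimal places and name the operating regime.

J = 0.0720, regime = climb

set_propeller: D = 3.524 m, P = 2.107 m (p = P/D = 0.597900); state ← (V=0, rpm=0)
throttle_to(5491): rpm ← 5491
set_airspeed(24.12): V ← 24.12 m/s
set_airspeed(5.4): V ← 5.4 m/s
adjust_airspeed(+17.83): V ← 5.4 +17.83 = 23.23 m/s
final state: V = 23.23 m/s, rpm = 5491 → n = rpm/60 = 91.516667 rev/s
J = V / (n·D) = 23.23 / (91.516667 × 3.524) = 0.072030
regime bands: climb J<0.2990 | cruise [0.2990, 0.5979) | windmill J≥0.5979
J = 0.0720 → climb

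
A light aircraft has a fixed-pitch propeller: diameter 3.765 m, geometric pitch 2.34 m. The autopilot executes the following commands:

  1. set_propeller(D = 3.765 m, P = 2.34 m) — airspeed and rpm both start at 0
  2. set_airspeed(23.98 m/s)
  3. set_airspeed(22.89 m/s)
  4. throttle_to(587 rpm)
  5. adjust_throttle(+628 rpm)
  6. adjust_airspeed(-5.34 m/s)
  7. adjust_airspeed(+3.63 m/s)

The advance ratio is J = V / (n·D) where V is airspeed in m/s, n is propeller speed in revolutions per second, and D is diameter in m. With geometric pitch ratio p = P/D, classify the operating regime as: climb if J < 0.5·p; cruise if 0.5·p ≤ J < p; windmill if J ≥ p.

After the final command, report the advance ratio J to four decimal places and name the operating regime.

J = 0.2778, regime = climb

set_propeller: D = 3.765 m, P = 2.34 m (p = P/D = 0.621514); state ← (V=0, rpm=0)
set_airspeed(23.98): V ← 23.98 m/s
set_airspeed(22.89): V ← 22.89 m/s
throttle_to(587): rpm ← 587
adjust_throttle(+628): rpm ← 587 +628 = 1215
adjust_airspeed(-5.34): V ← 22.89 -5.34 = 17.55 m/s
adjust_airspeed(+3.63): V ← 17.55 +3.63 = 21.18 m/s
final state: V = 21.18 m/s, rpm = 1215 → n = rpm/60 = 20.250000 rev/s
J = V / (n·D) = 21.18 / (20.250000 × 3.765) = 0.277802
regime bands: climb J<0.3108 | cruise [0.3108, 0.6215) | windmill J≥0.6215
J = 0.2778 → climb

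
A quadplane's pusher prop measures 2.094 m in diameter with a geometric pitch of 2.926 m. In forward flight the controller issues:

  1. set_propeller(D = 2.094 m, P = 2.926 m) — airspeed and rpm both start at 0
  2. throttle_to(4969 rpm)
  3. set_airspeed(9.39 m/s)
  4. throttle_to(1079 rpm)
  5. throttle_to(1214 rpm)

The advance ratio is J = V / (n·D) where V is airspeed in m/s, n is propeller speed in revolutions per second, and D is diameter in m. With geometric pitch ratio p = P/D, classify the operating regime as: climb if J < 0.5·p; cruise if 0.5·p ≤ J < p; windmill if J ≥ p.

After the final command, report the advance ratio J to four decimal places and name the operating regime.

J = 0.2216, regime = climb

set_propeller: D = 2.094 m, P = 2.926 m (p = P/D = 1.397326); state ← (V=0, rpm=0)
throttle_to(4969): rpm ← 4969
set_airspeed(9.39): V ← 9.39 m/s
throttle_to(1079): rpm ← 1079
throttle_to(1214): rpm ← 1214
final state: V = 9.39 m/s, rpm = 1214 → n = rpm/60 = 20.233333 rev/s
J = V / (n·D) = 9.39 / (20.233333 × 2.094) = 0.221626
regime bands: climb J<0.6987 | cruise [0.6987, 1.3973) | windmill J≥1.3973
J = 0.2216 → climb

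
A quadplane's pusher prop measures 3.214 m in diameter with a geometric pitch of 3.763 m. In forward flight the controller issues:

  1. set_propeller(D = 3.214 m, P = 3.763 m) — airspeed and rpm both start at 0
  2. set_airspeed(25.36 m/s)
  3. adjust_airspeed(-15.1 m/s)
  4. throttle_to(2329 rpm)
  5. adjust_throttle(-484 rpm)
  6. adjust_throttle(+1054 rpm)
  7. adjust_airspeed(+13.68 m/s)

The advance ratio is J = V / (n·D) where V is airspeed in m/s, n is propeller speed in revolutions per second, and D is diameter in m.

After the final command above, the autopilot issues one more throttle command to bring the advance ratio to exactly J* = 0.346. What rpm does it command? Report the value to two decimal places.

set_propeller: D = 3.214 m, P = 3.763 m (p = P/D = 1.170815); state ← (V=0, rpm=0)
set_airspeed(25.36): V ← 25.36 m/s
adjust_airspeed(-15.1): V ← 25.36 -15.1 = 10.26 m/s
throttle_to(2329): rpm ← 2329
adjust_throttle(-484): rpm ← 2329 -484 = 1845
adjust_throttle(+1054): rpm ← 1845 +1054 = 2899
adjust_airspeed(+13.68): V ← 10.26 +13.68 = 23.94 m/s
final state: V = 23.94 m/s, rpm = 2899 → n = rpm/60 = 48.316667 rev/s
target J* = 0.346; solve J* = V/(n·D) for n: n = V/(J*·D) = 23.94/(0.346 × 3.214) = 21.527925 rev/s
rpm = 60·n = 1291.675509

rpm = 1291.68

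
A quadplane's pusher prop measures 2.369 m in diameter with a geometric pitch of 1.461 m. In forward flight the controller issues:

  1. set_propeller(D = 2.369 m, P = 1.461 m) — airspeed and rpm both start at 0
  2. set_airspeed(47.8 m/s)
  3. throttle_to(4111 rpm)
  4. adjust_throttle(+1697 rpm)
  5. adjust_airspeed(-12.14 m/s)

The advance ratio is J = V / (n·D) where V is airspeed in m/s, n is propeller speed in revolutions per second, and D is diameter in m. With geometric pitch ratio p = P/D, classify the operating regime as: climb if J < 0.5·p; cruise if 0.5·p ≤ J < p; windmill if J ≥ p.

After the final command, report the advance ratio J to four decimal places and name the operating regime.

set_propeller: D = 2.369 m, P = 1.461 m (p = P/D = 0.616716); state ← (V=0, rpm=0)
set_airspeed(47.8): V ← 47.8 m/s
throttle_to(4111): rpm ← 4111
adjust_throttle(+1697): rpm ← 4111 +1697 = 5808
adjust_airspeed(-12.14): V ← 47.8 -12.14 = 35.66 m/s
final state: V = 35.66 m/s, rpm = 5808 → n = rpm/60 = 96.800000 rev/s
J = V / (n·D) = 35.66 / (96.800000 × 2.369) = 0.155504
regime bands: climb J<0.3084 | cruise [0.3084, 0.6167) | windmill J≥0.6167
J = 0.1555 → climb

J = 0.1555, regime = climb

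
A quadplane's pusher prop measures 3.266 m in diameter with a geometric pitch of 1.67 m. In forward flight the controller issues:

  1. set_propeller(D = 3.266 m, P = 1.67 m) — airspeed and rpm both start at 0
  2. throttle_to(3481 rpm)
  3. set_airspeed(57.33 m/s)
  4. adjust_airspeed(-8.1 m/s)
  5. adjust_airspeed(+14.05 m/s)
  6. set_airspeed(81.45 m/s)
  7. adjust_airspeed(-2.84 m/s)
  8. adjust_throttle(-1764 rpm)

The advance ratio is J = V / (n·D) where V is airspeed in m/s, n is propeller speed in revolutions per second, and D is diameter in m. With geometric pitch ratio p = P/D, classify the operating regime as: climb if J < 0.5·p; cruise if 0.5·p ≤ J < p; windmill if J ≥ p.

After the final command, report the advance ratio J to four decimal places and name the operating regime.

J = 0.8411, regime = windmill

set_propeller: D = 3.266 m, P = 1.67 m (p = P/D = 0.511329); state ← (V=0, rpm=0)
throttle_to(3481): rpm ← 3481
set_airspeed(57.33): V ← 57.33 m/s
adjust_airspeed(-8.1): V ← 57.33 -8.1 = 49.23 m/s
adjust_airspeed(+14.05): V ← 49.23 +14.05 = 63.28 m/s
set_airspeed(81.45): V ← 81.45 m/s
adjust_airspeed(-2.84): V ← 81.45 -2.84 = 78.61 m/s
adjust_throttle(-1764): rpm ← 3481 -1764 = 1717
final state: V = 78.61 m/s, rpm = 1717 → n = rpm/60 = 28.616667 rev/s
J = V / (n·D) = 78.61 / (28.616667 × 3.266) = 0.841090
regime bands: climb J<0.2557 | cruise [0.2557, 0.5113) | windmill J≥0.5113
J = 0.8411 → windmill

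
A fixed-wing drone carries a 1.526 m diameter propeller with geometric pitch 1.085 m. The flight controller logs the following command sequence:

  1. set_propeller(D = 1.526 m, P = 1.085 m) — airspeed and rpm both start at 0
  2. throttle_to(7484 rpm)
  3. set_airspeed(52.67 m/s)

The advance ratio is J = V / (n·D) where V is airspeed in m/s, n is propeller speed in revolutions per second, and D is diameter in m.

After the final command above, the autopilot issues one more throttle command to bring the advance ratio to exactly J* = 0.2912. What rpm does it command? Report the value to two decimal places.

set_propeller: D = 1.526 m, P = 1.085 m (p = P/D = 0.711009); state ← (V=0, rpm=0)
throttle_to(7484): rpm ← 7484
set_airspeed(52.67): V ← 52.67 m/s
final state: V = 52.67 m/s, rpm = 7484 → n = rpm/60 = 124.733333 rev/s
target J* = 0.2912; solve J* = V/(n·D) for n: n = V/(J*·D) = 52.67/(0.2912 × 1.526) = 118.527033 rev/s
rpm = 60·n = 7111.621995

rpm = 7111.62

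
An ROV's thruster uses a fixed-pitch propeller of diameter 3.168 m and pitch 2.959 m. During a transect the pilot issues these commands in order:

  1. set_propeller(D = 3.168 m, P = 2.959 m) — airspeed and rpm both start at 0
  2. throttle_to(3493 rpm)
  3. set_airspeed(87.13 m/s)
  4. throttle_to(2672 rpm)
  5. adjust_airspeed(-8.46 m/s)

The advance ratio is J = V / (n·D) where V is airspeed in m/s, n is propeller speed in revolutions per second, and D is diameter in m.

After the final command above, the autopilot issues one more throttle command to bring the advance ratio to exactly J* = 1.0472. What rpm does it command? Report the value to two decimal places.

set_propeller: D = 3.168 m, P = 2.959 m (p = P/D = 0.934028); state ← (V=0, rpm=0)
throttle_to(3493): rpm ← 3493
set_airspeed(87.13): V ← 87.13 m/s
throttle_to(2672): rpm ← 2672
adjust_airspeed(-8.46): V ← 87.13 -8.46 = 78.67 m/s
final state: V = 78.67 m/s, rpm = 2672 → n = rpm/60 = 44.533333 rev/s
target J* = 1.0472; solve J* = V/(n·D) for n: n = V/(J*·D) = 78.67/(1.0472 × 3.168) = 23.713428 rev/s
rpm = 60·n = 1422.805693

rpm = 1422.81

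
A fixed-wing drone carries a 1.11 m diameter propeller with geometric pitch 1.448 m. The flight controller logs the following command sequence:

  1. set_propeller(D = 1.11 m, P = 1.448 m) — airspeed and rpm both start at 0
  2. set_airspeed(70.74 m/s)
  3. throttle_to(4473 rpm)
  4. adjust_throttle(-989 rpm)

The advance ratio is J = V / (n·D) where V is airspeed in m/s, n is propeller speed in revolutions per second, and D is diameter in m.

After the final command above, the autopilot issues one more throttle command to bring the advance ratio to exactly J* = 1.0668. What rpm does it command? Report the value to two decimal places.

set_propeller: D = 1.11 m, P = 1.448 m (p = P/D = 1.304505); state ← (V=0, rpm=0)
set_airspeed(70.74): V ← 70.74 m/s
throttle_to(4473): rpm ← 4473
adjust_throttle(-989): rpm ← 4473 -989 = 3484
final state: V = 70.74 m/s, rpm = 3484 → n = rpm/60 = 58.066667 rev/s
target J* = 1.0668; solve J* = V/(n·D) for n: n = V/(J*·D) = 70.74/(1.0668 × 1.11) = 59.739154 rev/s
rpm = 60·n = 3584.349254

rpm = 3584.35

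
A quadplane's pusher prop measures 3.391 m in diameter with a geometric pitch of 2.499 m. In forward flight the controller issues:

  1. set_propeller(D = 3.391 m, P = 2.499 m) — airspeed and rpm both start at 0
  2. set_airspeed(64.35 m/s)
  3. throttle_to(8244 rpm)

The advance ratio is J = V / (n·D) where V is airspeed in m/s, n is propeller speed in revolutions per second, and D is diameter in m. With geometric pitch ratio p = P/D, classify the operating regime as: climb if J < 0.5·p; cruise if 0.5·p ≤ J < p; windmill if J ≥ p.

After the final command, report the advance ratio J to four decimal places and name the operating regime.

set_propeller: D = 3.391 m, P = 2.499 m (p = P/D = 0.736951); state ← (V=0, rpm=0)
set_airspeed(64.35): V ← 64.35 m/s
throttle_to(8244): rpm ← 8244
final state: V = 64.35 m/s, rpm = 8244 → n = rpm/60 = 137.400000 rev/s
J = V / (n·D) = 64.35 / (137.400000 × 3.391) = 0.138113
regime bands: climb J<0.3685 | cruise [0.3685, 0.7370) | windmill J≥0.7370
J = 0.1381 → climb

J = 0.1381, regime = climb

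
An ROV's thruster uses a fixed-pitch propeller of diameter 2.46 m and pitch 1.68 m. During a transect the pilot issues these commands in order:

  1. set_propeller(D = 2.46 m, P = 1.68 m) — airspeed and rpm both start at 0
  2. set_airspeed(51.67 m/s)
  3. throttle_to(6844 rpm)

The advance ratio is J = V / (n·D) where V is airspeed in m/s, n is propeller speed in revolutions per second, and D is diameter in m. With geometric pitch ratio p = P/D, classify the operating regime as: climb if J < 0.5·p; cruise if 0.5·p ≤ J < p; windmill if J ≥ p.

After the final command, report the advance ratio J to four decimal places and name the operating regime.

J = 0.1841, regime = climb

set_propeller: D = 2.46 m, P = 1.68 m (p = P/D = 0.682927); state ← (V=0, rpm=0)
set_airspeed(51.67): V ← 51.67 m/s
throttle_to(6844): rpm ← 6844
final state: V = 51.67 m/s, rpm = 6844 → n = rpm/60 = 114.066667 rev/s
J = V / (n·D) = 51.67 / (114.066667 × 2.46) = 0.184139
regime bands: climb J<0.3415 | cruise [0.3415, 0.6829) | windmill J≥0.6829
J = 0.1841 → climb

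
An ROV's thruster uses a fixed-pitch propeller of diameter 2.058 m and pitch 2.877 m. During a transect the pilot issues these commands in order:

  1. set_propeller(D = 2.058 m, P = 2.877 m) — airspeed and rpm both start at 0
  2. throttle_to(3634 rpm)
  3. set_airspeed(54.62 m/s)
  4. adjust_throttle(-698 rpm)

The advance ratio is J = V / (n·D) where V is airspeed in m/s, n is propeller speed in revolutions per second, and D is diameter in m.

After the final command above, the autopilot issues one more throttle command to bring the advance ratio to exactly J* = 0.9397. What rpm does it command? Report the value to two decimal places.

set_propeller: D = 2.058 m, P = 2.877 m (p = P/D = 1.397959); state ← (V=0, rpm=0)
throttle_to(3634): rpm ← 3634
set_airspeed(54.62): V ← 54.62 m/s
adjust_throttle(-698): rpm ← 3634 -698 = 2936
final state: V = 54.62 m/s, rpm = 2936 → n = rpm/60 = 48.933333 rev/s
target J* = 0.9397; solve J* = V/(n·D) for n: n = V/(J*·D) = 54.62/(0.9397 × 2.058) = 28.243408 rev/s
rpm = 60·n = 1694.604475

rpm = 1694.60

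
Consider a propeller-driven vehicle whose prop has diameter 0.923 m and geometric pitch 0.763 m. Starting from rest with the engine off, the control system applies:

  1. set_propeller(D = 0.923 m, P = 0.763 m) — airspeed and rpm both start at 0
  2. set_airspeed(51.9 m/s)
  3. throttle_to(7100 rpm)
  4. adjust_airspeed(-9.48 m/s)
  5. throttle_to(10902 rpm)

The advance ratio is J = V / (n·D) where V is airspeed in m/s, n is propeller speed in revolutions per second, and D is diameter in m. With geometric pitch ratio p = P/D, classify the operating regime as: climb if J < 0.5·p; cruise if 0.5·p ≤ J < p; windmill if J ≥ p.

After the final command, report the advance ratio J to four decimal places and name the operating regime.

set_propeller: D = 0.923 m, P = 0.763 m (p = P/D = 0.826652); state ← (V=0, rpm=0)
set_airspeed(51.9): V ← 51.9 m/s
throttle_to(7100): rpm ← 7100
adjust_airspeed(-9.48): V ← 51.9 -9.48 = 42.42 m/s
throttle_to(10902): rpm ← 10902
final state: V = 42.42 m/s, rpm = 10902 → n = rpm/60 = 181.700000 rev/s
J = V / (n·D) = 42.42 / (181.700000 × 0.923) = 0.252938
regime bands: climb J<0.4133 | cruise [0.4133, 0.8267) | windmill J≥0.8267
J = 0.2529 → climb

J = 0.2529, regime = climb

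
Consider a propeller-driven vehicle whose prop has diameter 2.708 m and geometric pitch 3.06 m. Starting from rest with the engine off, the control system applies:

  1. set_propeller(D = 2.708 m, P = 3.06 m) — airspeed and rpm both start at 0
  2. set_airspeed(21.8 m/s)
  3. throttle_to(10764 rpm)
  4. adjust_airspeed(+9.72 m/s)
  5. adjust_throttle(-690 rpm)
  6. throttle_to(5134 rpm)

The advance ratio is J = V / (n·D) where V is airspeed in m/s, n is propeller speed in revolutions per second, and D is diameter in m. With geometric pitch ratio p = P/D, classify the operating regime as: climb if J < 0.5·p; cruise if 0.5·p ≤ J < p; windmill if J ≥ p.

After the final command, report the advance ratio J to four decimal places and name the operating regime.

J = 0.1360, regime = climb

set_propeller: D = 2.708 m, P = 3.06 m (p = P/D = 1.129985); state ← (V=0, rpm=0)
set_airspeed(21.8): V ← 21.8 m/s
throttle_to(10764): rpm ← 10764
adjust_airspeed(+9.72): V ← 21.8 +9.72 = 31.52 m/s
adjust_throttle(-690): rpm ← 10764 -690 = 10074
throttle_to(5134): rpm ← 5134
final state: V = 31.52 m/s, rpm = 5134 → n = rpm/60 = 85.566667 rev/s
J = V / (n·D) = 31.52 / (85.566667 × 2.708) = 0.136029
regime bands: climb J<0.5650 | cruise [0.5650, 1.1300) | windmill J≥1.1300
J = 0.1360 → climb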